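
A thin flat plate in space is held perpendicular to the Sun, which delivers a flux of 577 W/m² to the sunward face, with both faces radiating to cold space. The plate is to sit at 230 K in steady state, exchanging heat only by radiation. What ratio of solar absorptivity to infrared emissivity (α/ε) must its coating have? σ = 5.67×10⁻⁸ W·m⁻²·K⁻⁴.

α/ε ≈ 0.550

Balance: αS·A = εσ·2A·T⁴ ⇒ α/ε = 2σT⁴/S.
α/ε = 2·5.67×10⁻⁸·(230)⁴/577 = 2·5.67×10⁻⁸·2.798×10⁹/577.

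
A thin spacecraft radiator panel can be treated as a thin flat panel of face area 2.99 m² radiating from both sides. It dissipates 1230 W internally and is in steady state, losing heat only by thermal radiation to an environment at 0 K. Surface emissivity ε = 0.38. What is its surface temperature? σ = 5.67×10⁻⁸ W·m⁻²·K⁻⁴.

Steady state: internal power = radiated power, P = εσA T⁴.
Radiating area A = 2·2.99 = 5.980 m².
T⁴ = P/(εσA) = 1230/(0.38·5.67×10⁻⁸·5.980) = 9.546×10⁹ K⁴.
T = (9.546×10⁹)^(1/4).

T ≈ 313 K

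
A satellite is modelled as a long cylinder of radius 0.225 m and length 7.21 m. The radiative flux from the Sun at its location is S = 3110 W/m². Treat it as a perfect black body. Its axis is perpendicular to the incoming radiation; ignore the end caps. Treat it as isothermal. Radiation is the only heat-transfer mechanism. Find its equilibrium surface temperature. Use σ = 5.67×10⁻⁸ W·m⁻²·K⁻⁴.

At equilibrium, absorbed power = emitted power.
Absorbing cross-section = 2rL = 3.244 m²; emitting surface = 2πrL = 10.19 m² (ratio π).
S·A_cross = εσ·A_surf·T⁴  ⇒  T⁴ = S/(πσ).
T⁴ = 1.00·3110/(π·5.67×10⁻⁸) = 1.746×10¹⁰ K⁴.
T = (1.746×10¹⁰)^(1/4).

T ≈ 364 K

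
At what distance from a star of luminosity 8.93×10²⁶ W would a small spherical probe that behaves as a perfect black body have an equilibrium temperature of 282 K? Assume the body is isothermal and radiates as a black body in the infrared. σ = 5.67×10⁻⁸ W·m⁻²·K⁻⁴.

For an isothermal black-emitting sphere, (1−a)S·πr² = σ·4πr²·T⁴ ⇒ S = 4σT⁴/(1−a).
S = 4·5.67×10⁻⁸·(282)⁴/1.00 = 1434 W/m².
Flux falls as S = L/(4πd²), so d = √(L/(4πS)) = √(8.93×10²⁶/(4π·1434)).

d ≈ 2.23×10¹¹ m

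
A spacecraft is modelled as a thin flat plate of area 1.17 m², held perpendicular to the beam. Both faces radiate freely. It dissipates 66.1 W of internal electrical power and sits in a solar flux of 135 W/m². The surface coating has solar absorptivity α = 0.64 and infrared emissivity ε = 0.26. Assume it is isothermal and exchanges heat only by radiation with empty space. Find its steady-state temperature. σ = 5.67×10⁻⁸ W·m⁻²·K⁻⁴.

At steady state, absorbed solar power + internal power = radiated power.
Absorbed: α·S·A_cross = 0.64·135·1.170 = 101.1 W (cross-section A).
Total input = 101.1 + 66.1 = 167.2 W.
Radiated: εσ·A_surf·T⁴ with A_surf = 2A = 2.340 m².
T⁴ = 167.2/(0.26·5.67×10⁻⁸·2.340) = 4.847×10⁹ K⁴.

T ≈ 264 K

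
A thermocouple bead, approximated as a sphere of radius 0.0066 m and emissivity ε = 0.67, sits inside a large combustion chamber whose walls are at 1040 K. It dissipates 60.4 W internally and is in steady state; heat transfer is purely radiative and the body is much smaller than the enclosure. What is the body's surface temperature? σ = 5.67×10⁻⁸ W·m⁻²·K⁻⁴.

For a small grey body in a large enclosure, net radiated power = εσA(T⁴ − T_w⁴).
Steady state: P = εσA(T⁴ − T_w⁴) with A = 4πr² = 5.474×10⁻⁴ m².
T⁴ = P/(εσA) + T_w⁴ = 60.4/(0.67·5.67×10⁻⁸·5.474×10⁻⁴) + (1040)⁴
    = 2.905×10¹² + 1.170×10¹² = 4.074×10¹² K⁴.

T ≈ 1420 K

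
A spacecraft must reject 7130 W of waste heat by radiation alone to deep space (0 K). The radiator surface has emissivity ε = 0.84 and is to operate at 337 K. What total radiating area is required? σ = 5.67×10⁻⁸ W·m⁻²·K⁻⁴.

P = εσA T⁴ ⇒ A = P/(εσT⁴).
T⁴ = 1.290×10¹⁰ K⁴.
A = 7130/(0.84 × 5.67×10⁻⁸ × 1.290×10¹⁰).

A ≈ 11.6 m²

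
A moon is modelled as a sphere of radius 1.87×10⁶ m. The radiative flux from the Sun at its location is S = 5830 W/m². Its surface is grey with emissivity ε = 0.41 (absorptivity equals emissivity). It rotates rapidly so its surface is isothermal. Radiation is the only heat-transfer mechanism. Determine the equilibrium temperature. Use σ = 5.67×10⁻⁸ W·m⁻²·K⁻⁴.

T ≈ 400 K

At equilibrium, absorbed power = emitted power.
Absorbing cross-section = πr² = 1.099×10¹³ m²; emitting surface = 4πr² = 4.394×10¹³ m² (ratio 4).
εS·A_cross = εσ·A_surf·T⁴  ⇒  T⁴ = S/(4σ)   (ε cancels).
T⁴ = 5830/(4·5.67×10⁻⁸) = 2.571×10¹⁰ K⁴.
T = (2.571×10¹⁰)^(1/4).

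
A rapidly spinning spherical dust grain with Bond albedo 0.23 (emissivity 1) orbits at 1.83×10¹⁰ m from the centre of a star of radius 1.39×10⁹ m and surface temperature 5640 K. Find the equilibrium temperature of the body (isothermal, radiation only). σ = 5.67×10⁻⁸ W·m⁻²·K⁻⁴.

The star's surface emits σT_*⁴; at distance d the flux is S = σT_*⁴(R_*/d)².
S = 5.67×10⁻⁸·(5640)⁴·(1.39×10⁹/1.83×10¹⁰)² = 3.310×10⁵ W/m².
For an isothermal sphere T⁴ = (1−a)S/(4σ) = 1.124×10¹² K⁴.

T ≈ 1030 K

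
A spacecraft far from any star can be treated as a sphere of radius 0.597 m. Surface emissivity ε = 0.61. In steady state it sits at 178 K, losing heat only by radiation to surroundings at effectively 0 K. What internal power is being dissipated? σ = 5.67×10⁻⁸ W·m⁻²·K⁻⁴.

Steady state: P = εσA T⁴.
A = 4πr² = 4.479 m²; T⁴ = (178)⁴ = 1.004×10⁹ K⁴.
P = 0.61 × 5.67×10⁻⁸ × 4.479 × 1.004×10⁹.

P ≈ 156 W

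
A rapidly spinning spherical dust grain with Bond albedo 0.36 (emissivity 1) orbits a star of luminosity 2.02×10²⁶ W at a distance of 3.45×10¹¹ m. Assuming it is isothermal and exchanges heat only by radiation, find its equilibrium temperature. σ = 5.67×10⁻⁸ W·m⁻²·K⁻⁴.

T ≈ 140 K

First find the stellar flux at distance d: S = L/(4πd²) = 2.02×10²⁶/(4π·(3.45×10¹¹)²) = 135.1 W/m².
For an isothermal sphere, absorbed (1−a)S·πr² = emitted σ·4πr²·T⁴, so T⁴ = (1−a)S/(4σ).
T⁴ = 0.640·135.1/(4·5.67×10⁻⁸) = 3.811×10⁸ K⁴.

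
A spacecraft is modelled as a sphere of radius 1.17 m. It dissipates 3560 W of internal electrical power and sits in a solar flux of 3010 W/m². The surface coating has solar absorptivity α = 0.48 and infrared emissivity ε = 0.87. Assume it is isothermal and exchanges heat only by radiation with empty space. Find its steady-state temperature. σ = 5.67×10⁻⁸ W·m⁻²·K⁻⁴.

T ≈ 328 K

At steady state, absorbed solar power + internal power = radiated power.
Absorbed: α·S·A_cross = 0.48·3010·4.301 = 6213 W (cross-section πr²).
Total input = 6213 + 3560 = 9773 W.
Radiated: εσ·A_surf·T⁴ with A_surf = 4πr² = 17.20 m².
T⁴ = 9773/(0.87·5.67×10⁻⁸·17.20) = 1.152×10¹⁰ K⁴.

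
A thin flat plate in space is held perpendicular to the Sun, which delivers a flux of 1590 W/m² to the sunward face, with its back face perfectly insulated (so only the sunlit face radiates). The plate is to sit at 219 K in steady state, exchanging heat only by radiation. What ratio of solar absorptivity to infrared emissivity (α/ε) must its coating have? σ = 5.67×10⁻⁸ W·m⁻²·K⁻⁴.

Balance: αS·A = εσ·1A·T⁴ ⇒ α/ε = σT⁴/S.
α/ε = 5.67×10⁻⁸·(219)⁴/1590 = 5.67×10⁻⁸·2.300×10⁹/1590.

α/ε ≈ 0.0820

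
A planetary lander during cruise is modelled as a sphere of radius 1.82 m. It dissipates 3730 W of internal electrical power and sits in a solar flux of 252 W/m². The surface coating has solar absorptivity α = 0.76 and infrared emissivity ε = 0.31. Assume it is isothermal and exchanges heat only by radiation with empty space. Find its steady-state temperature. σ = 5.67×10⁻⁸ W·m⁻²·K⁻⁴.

At steady state, absorbed solar power + internal power = radiated power.
Absorbed: α·S·A_cross = 0.76·252·10.41 = 1993 W (cross-section πr²).
Total input = 1993 + 3730 = 5723 W.
Radiated: εσ·A_surf·T⁴ with A_surf = 4πr² = 41.62 m².
T⁴ = 5723/(0.31·5.67×10⁻⁸·41.62) = 7.822×10⁹ K⁴.

T ≈ 297 K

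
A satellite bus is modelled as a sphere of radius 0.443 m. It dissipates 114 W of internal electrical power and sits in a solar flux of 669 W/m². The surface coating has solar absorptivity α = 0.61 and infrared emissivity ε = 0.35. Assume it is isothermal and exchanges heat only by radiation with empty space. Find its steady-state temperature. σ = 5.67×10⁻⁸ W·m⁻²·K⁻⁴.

At steady state, absorbed solar power + internal power = radiated power.
Absorbed: α·S·A_cross = 0.61·669·0.6165 = 251.6 W (cross-section πr²).
Total input = 251.6 + 114 = 365.6 W.
Radiated: εσ·A_surf·T⁴ with A_surf = 4πr² = 2.466 m².
T⁴ = 365.6/(0.35·5.67×10⁻⁸·2.466) = 7.470×10⁹ K⁴.

T ≈ 294 K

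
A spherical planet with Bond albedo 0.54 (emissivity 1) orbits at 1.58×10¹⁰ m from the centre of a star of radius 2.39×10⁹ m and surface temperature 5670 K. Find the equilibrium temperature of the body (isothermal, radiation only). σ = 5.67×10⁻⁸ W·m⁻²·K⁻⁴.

T ≈ 1280 K

The star's surface emits σT_*⁴; at distance d the flux is S = σT_*⁴(R_*/d)².
S = 5.67×10⁻⁸·(5670)⁴·(2.39×10⁹/1.58×10¹⁰)² = 1.341×10⁶ W/m².
For an isothermal sphere T⁴ = (1−a)S/(4σ) = 2.720×10¹² K⁴.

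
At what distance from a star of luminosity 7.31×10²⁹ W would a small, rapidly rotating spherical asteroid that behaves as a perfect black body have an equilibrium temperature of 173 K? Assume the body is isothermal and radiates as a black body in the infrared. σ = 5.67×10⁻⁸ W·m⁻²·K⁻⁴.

For an isothermal black-emitting sphere, (1−a)S·πr² = σ·4πr²·T⁴ ⇒ S = 4σT⁴/(1−a).
S = 4·5.67×10⁻⁸·(173)⁴/1.00 = 203.2 W/m².
Flux falls as S = L/(4πd²), so d = √(L/(4πS)) = √(7.31×10²⁹/(4π·203.2)).

d ≈ 1.69×10¹³ m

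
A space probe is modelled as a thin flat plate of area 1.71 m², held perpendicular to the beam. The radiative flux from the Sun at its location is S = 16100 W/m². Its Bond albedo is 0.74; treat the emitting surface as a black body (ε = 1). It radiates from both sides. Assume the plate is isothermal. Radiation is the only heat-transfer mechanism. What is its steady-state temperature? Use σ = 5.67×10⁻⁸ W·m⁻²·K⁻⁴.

T ≈ 438 K

At equilibrium, absorbed power = emitted power.
Absorbing cross-section = A = 1.710 m²; emitting surface = 2A = 3.420 m² (ratio 2).
(1−a)S·A_cross = εσ·A_surf·T⁴  ⇒  T⁴ = (1−a)S/(2σ).
T⁴ = 0.260·16100/(2·5.67×10⁻⁸) = 3.691×10¹⁰ K⁴.
T = (3.691×10¹⁰)^(1/4).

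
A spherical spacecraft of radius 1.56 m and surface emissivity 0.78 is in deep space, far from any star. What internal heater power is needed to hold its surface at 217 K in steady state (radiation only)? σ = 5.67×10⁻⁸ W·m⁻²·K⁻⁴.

P ≈ 3000 W

P = εσ·4πr²·T⁴.
4πr² = 30.58 m²; T⁴ = 2.217×10⁹ K⁴.
P = 0.78·5.67×10⁻⁸·30.58·2.217×10⁹.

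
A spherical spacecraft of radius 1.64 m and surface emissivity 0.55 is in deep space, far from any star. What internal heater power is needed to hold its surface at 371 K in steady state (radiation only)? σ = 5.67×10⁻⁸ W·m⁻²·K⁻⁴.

P = εσ·4πr²·T⁴.
4πr² = 33.80 m²; T⁴ = 1.895×10¹⁰ K⁴.
P = 0.55·5.67×10⁻⁸·33.80·1.895×10¹⁰.

P ≈ 20000 W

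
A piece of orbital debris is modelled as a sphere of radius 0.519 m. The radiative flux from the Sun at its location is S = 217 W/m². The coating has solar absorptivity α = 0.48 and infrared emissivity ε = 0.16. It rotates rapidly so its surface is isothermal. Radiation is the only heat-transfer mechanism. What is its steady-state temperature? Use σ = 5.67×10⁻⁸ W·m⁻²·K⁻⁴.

T ≈ 231 K

At equilibrium, absorbed power = emitted power.
Absorbing cross-section = πr² = 0.8462 m²; emitting surface = 4πr² = 3.385 m² (ratio 4).
αS·A_cross = εσ·A_surf·T⁴  ⇒  T⁴ = αS/(ε·4σ).
T⁴ = 0.480·217/(0.16·4·5.67×10⁻⁸) = 2.870×10⁹ K⁴.
T = (2.870×10⁹)^(1/4).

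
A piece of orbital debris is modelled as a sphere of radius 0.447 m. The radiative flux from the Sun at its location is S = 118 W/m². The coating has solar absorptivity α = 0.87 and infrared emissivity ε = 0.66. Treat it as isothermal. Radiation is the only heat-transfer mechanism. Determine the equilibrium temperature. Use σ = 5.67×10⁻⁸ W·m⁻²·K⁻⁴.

T ≈ 162 K

At equilibrium, absorbed power = emitted power.
Absorbing cross-section = πr² = 0.6277 m²; emitting surface = 4πr² = 2.511 m² (ratio 4).
αS·A_cross = εσ·A_surf·T⁴  ⇒  T⁴ = αS/(ε·4σ).
T⁴ = 0.870·118/(0.66·4·5.67×10⁻⁸) = 6.858×10⁸ K⁴.
T = (6.858×10⁸)^(1/4).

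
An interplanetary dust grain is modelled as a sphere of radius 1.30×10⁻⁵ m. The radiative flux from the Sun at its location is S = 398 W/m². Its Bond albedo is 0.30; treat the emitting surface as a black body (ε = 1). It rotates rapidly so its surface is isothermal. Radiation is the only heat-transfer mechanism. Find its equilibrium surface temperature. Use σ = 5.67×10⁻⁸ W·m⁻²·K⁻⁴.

At equilibrium, absorbed power = emitted power.
Absorbing cross-section = πr² = 5.309×10⁻¹⁰ m²; emitting surface = 4πr² = 2.124×10⁻⁹ m² (ratio 4).
(1−a)S·A_cross = εσ·A_surf·T⁴  ⇒  T⁴ = (1−a)S/(4σ).
T⁴ = 0.700·398/(4·5.67×10⁻⁸) = 1.228×10⁹ K⁴.
T = (1.228×10⁹)^(1/4).

T ≈ 187 K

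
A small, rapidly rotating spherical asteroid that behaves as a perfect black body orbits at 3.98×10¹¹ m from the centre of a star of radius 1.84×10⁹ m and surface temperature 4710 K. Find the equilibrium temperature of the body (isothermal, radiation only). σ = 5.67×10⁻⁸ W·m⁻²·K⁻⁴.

T ≈ 226 K

The star's surface emits σT_*⁴; at distance d the flux is S = σT_*⁴(R_*/d)².
S = 5.67×10⁻⁸·(4710)⁴·(1.84×10⁹/3.98×10¹¹)² = 596.4 W/m².
For an isothermal sphere T⁴ = (1−a)S/(4σ) = 2.630×10⁹ K⁴.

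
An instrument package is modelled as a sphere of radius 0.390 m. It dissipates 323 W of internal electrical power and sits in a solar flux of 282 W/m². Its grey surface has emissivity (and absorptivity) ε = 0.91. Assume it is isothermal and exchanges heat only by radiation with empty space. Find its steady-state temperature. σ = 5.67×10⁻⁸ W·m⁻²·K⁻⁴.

T ≈ 259 K

At steady state, absorbed solar power + internal power = radiated power.
Absorbed: α·S·A_cross = 0.91·282·0.4778 = 122.6 W (cross-section πr²).
Total input = 122.6 + 323 = 445.6 W.
Radiated: εσ·A_surf·T⁴ with A_surf = 4πr² = 1.911 m².
T⁴ = 445.6/(0.91·5.67×10⁻⁸·1.911) = 4.519×10⁹ K⁴.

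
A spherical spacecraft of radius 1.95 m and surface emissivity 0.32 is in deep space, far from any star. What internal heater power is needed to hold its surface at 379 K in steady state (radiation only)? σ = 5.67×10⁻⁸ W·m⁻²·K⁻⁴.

P ≈ 17900 W

P = εσ·4πr²·T⁴.
4πr² = 47.78 m²; T⁴ = 2.063×10¹⁰ K⁴.
P = 0.32·5.67×10⁻⁸·47.78·2.063×10¹⁰.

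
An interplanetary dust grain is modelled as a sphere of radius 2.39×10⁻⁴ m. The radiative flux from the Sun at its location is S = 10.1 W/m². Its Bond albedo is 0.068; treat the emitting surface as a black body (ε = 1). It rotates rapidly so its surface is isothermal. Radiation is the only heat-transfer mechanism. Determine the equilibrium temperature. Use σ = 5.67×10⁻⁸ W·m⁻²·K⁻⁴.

T ≈ 80.3 K

At equilibrium, absorbed power = emitted power.
Absorbing cross-section = πr² = 1.795×10⁻⁷ m²; emitting surface = 4πr² = 7.178×10⁻⁷ m² (ratio 4).
(1−a)S·A_cross = εσ·A_surf·T⁴  ⇒  T⁴ = (1−a)S/(4σ).
T⁴ = 0.932·10.1/(4·5.67×10⁻⁸) = 4.150×10⁷ K⁴.
T = (4.150×10⁷)^(1/4).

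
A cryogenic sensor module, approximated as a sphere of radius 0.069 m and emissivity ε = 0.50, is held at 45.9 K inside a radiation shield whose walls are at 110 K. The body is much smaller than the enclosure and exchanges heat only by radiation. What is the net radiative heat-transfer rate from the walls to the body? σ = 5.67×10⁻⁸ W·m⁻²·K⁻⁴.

P_net ≈ 0.241 W

For a small grey body in a large enclosure: P_net = εσA(T_body⁴ − T_wall⁴).
A = 4πr² = 0.05983 m²; T_body⁴ − T_wall⁴ = 4.439×10⁶ − 1.464×10⁸ = -1.420×10⁸ K⁴.
|P_net| = 0.50·5.67×10⁻⁸·0.05983·1.420×10⁸.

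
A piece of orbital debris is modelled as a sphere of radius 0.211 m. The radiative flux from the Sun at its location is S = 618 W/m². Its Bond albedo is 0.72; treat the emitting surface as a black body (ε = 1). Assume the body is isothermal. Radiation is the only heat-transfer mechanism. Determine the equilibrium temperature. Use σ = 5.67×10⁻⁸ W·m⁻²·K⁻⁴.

At equilibrium, absorbed power = emitted power.
Absorbing cross-section = πr² = 0.1399 m²; emitting surface = 4πr² = 0.5595 m² (ratio 4).
(1−a)S·A_cross = εσ·A_surf·T⁴  ⇒  T⁴ = (1−a)S/(4σ).
T⁴ = 0.280·618/(4·5.67×10⁻⁸) = 7.630×10⁸ K⁴.
T = (7.630×10⁸)^(1/4).

T ≈ 166 K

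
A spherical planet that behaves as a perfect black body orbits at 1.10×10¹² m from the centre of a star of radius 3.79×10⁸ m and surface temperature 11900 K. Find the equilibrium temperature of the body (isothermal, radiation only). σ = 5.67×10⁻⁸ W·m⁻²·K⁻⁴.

The star's surface emits σT_*⁴; at distance d the flux is S = σT_*⁴(R_*/d)².
S = 5.67×10⁻⁸·(11900)⁴·(3.79×10⁸/1.10×10¹²)² = 135.0 W/m².
For an isothermal sphere T⁴ = (1−a)S/(4σ) = 5.951×10⁸ K⁴.

T ≈ 156 K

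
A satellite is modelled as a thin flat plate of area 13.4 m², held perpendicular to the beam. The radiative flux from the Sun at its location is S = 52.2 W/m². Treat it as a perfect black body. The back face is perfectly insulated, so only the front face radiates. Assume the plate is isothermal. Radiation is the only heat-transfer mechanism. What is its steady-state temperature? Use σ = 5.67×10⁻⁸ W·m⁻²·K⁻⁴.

At equilibrium, absorbed power = emitted power.
Absorbing cross-section = A = 13.40 m²; emitting surface = A = 13.40 m² (ratio 1).
S·A_cross = εσ·A_surf·T⁴  ⇒  T⁴ = S/(1σ).
T⁴ = 1.00·52.2/(1·5.67×10⁻⁸) = 9.206×10⁸ K⁴.
T = (9.206×10⁸)^(1/4).

T ≈ 174 K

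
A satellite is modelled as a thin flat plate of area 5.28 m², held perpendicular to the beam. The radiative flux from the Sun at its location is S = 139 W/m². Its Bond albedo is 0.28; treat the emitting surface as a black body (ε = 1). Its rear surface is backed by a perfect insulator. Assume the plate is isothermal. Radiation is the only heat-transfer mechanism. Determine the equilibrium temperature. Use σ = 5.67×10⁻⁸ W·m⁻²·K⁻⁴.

At equilibrium, absorbed power = emitted power.
Absorbing cross-section = A = 5.280 m²; emitting surface = A = 5.280 m² (ratio 1).
(1−a)S·A_cross = εσ·A_surf·T⁴  ⇒  T⁴ = (1−a)S/(1σ).
T⁴ = 0.720·139/(1·5.67×10⁻⁸) = 1.765×10⁹ K⁴.
T = (1.765×10⁹)^(1/4).

T ≈ 205 K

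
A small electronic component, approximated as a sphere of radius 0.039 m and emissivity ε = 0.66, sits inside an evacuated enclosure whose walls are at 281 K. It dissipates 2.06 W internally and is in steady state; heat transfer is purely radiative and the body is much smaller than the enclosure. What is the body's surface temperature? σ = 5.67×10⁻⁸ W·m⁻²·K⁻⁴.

T ≈ 309 K

For a small grey body in a large enclosure, net radiated power = εσA(T⁴ − T_w⁴).
Steady state: P = εσA(T⁴ − T_w⁴) with A = 4πr² = 0.01911 m².
T⁴ = P/(εσA) + T_w⁴ = 2.06/(0.66·5.67×10⁻⁸·0.01911) + (281)⁴
    = 2.880×10⁹ + 6.235×10⁹ = 9.115×10⁹ K⁴.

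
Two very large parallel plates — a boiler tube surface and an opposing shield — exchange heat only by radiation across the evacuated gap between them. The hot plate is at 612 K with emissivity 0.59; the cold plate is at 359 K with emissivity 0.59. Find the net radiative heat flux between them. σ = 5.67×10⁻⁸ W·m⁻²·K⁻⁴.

For two infinite grey parallel plates, q = σ(T₁⁴ − T₂⁴)/(1/ε₁ + 1/ε₂ − 1).
T₁⁴ − T₂⁴ = 1.403×10¹¹ − 1.661×10¹⁰ = 1.237×10¹¹ K⁴.
1/ε₁ + 1/ε₂ − 1 = 1.695 + 1.695 − 1 = 2.390.
q = 5.67×10⁻⁸ × 1.237×10¹¹ / 2.390.

q ≈ 2930 W/m²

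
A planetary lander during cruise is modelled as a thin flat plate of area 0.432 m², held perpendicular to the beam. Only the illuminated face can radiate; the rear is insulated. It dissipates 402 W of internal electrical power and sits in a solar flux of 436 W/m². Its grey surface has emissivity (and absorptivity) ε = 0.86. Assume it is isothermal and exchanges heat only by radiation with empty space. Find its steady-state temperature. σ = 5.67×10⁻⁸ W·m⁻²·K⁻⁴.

At steady state, absorbed solar power + internal power = radiated power.
Absorbed: α·S·A_cross = 0.86·436·0.4320 = 162.0 W (cross-section A).
Total input = 162.0 + 402 = 564.0 W.
Radiated: εσ·A_surf·T⁴ with A_surf = A = 0.4320 m².
T⁴ = 564.0/(0.86·5.67×10⁻⁸·0.4320) = 2.677×10¹⁰ K⁴.

T ≈ 405 K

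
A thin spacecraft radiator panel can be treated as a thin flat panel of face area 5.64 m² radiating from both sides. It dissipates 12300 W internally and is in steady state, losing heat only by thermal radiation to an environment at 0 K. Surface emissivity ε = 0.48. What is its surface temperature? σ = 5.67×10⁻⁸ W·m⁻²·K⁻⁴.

Steady state: internal power = radiated power, P = εσA T⁴.
Radiating area A = 2·5.64 = 11.28 m².
T⁴ = P/(εσA) = 12300/(0.48·5.67×10⁻⁸·11.28) = 4.007×10¹⁰ K⁴.
T = (4.007×10¹⁰)^(1/4).

T ≈ 447 K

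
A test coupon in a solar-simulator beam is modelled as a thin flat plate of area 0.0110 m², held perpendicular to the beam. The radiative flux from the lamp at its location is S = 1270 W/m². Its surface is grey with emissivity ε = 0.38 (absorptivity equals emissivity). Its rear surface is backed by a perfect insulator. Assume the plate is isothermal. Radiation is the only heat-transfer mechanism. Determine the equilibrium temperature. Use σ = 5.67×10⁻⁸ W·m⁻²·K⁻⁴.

At equilibrium, absorbed power = emitted power.
Absorbing cross-section = A = 0.01100 m²; emitting surface = A = 0.01100 m² (ratio 1).
εS·A_cross = εσ·A_surf·T⁴  ⇒  T⁴ = S/(1σ)   (ε cancels).
T⁴ = 1270/(1·5.67×10⁻⁸) = 2.240×10¹⁰ K⁴.
T = (2.240×10¹⁰)^(1/4).

T ≈ 387 K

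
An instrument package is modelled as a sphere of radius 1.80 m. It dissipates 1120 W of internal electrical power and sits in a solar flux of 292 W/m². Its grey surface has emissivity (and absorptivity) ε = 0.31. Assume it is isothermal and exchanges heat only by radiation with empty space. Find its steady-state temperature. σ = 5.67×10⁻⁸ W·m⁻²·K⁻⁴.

T ≈ 231 K

At steady state, absorbed solar power + internal power = radiated power.
Absorbed: α·S·A_cross = 0.31·292·10.18 = 921.4 W (cross-section πr²).
Total input = 921.4 + 1120 = 2041 W.
Radiated: εσ·A_surf·T⁴ with A_surf = 4πr² = 40.72 m².
T⁴ = 2041/(0.31·5.67×10⁻⁸·40.72) = 2.852×10⁹ K⁴.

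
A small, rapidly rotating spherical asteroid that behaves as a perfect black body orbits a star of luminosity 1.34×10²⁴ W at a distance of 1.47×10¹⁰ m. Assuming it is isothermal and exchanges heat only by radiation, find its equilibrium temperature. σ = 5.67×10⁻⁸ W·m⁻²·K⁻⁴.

T ≈ 216 K

First find the stellar flux at distance d: S = L/(4πd²) = 1.34×10²⁴/(4π·(1.47×10¹⁰)²) = 493.5 W/m².
For an isothermal sphere, absorbed (1−a)S·πr² = emitted σ·4πr²·T⁴, so T⁴ = (1−a)S/(4σ).
T⁴ = 1.00·493.5/(4·5.67×10⁻⁸) = 2.176×10⁹ K⁴.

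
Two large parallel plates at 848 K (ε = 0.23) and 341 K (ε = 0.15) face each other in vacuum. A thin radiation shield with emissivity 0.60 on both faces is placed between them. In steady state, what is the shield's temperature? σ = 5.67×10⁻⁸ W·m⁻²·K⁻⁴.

T_s ≈ 748 K

In steady state the net flux on the hot side equals that on the cold side.
σ(T₁⁴−T_s⁴)/D₁ = σ(T_s⁴−T₂⁴)/D₂, with D₁ = 1/ε₁+1/ε_s−1 = 5.014, D₂ = 1/ε_s+1/ε₂−1 = 7.333.
Solve for T_s⁴: T_s⁴ = (D₂·T₁⁴ + D₁·T₂⁴)/(D₁+D₂) = 3.126×10¹¹ K⁴.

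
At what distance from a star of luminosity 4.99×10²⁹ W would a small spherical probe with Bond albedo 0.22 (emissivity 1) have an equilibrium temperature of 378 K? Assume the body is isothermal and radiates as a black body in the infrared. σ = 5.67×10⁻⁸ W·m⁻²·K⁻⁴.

d ≈ 2.59×10¹² m

For an isothermal black-emitting sphere, (1−a)S·πr² = σ·4πr²·T⁴ ⇒ S = 4σT⁴/(1−a).
S = 4·5.67×10⁻⁸·(378)⁴/0.780 = 5936 W/m².
Flux falls as S = L/(4πd²), so d = √(L/(4πS)) = √(4.99×10²⁹/(4π·5936)).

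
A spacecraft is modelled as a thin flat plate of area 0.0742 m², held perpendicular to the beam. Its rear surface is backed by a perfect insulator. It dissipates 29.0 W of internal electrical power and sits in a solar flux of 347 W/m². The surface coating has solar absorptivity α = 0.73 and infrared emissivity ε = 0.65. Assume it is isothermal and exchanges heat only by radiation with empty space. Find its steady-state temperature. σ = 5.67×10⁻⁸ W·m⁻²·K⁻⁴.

T ≈ 364 K

At steady state, absorbed solar power + internal power = radiated power.
Absorbed: α·S·A_cross = 0.73·347·0.07420 = 18.80 W (cross-section A).
Total input = 18.80 + 29.0 = 47.80 W.
Radiated: εσ·A_surf·T⁴ with A_surf = A = 0.07420 m².
T⁴ = 47.80/(0.65·5.67×10⁻⁸·0.07420) = 1.748×10¹⁰ K⁴.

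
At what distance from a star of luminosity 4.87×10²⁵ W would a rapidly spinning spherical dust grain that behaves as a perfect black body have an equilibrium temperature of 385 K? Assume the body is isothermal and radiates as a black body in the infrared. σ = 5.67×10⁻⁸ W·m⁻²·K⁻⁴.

For an isothermal black-emitting sphere, (1−a)S·πr² = σ·4πr²·T⁴ ⇒ S = 4σT⁴/(1−a).
S = 4·5.67×10⁻⁸·(385)⁴/1.00 = 4983 W/m².
Flux falls as S = L/(4πd²), so d = √(L/(4πS)) = √(4.87×10²⁵/(4π·4983)).

d ≈ 2.79×10¹⁰ m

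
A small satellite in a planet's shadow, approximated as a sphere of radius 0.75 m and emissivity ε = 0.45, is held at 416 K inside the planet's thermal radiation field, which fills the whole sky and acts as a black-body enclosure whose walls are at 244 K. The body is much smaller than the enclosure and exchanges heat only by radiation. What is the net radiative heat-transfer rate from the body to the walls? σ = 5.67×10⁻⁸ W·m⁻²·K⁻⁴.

For a small grey body in a large enclosure: P_net = εσA(T_body⁴ − T_wall⁴).
A = 4πr² = 7.069 m²; T_body⁴ − T_wall⁴ = 2.995×10¹⁰ − 3.545×10⁹ = 2.640×10¹⁰ K⁴.
|P_net| = 0.45·5.67×10⁻⁸·7.069·2.640×10¹⁰.

P_net ≈ 4760 W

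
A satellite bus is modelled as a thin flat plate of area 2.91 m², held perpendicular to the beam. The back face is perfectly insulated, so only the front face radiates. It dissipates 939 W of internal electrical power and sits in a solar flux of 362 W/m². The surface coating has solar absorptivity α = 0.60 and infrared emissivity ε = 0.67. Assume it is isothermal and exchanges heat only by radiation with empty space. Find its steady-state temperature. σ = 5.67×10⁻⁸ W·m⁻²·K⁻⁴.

T ≈ 345 K

At steady state, absorbed solar power + internal power = radiated power.
Absorbed: α·S·A_cross = 0.60·362·2.910 = 632.1 W (cross-section A).
Total input = 632.1 + 939 = 1571 W.
Radiated: εσ·A_surf·T⁴ with A_surf = A = 2.910 m².
T⁴ = 1571/(0.67·5.67×10⁻⁸·2.910) = 1.421×10¹⁰ K⁴.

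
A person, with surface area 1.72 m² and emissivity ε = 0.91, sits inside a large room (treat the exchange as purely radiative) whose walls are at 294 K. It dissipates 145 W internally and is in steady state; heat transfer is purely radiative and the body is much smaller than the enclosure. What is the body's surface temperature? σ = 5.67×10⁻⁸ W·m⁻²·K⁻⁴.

T ≈ 309 K

For a small grey body in a large enclosure, net radiated power = εσA(T⁴ − T_w⁴).
Steady state: P = εσA(T⁴ − T_w⁴) with A = 1.72 m².
T⁴ = P/(εσA) + T_w⁴ = 145/(0.91·5.67×10⁻⁸·1.720) + (294)⁴
    = 1.634×10⁹ + 7.471×10⁹ = 9.105×10⁹ K⁴.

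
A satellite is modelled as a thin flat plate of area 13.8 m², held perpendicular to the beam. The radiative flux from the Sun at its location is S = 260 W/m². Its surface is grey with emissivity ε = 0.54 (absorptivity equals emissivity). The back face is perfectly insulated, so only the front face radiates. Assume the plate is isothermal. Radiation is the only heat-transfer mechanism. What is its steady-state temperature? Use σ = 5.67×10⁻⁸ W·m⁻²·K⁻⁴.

At equilibrium, absorbed power = emitted power.
Absorbing cross-section = A = 13.80 m²; emitting surface = A = 13.80 m² (ratio 1).
εS·A_cross = εσ·A_surf·T⁴  ⇒  T⁴ = S/(1σ)   (ε cancels).
T⁴ = 260/(1·5.67×10⁻⁸) = 4.586×10⁹ K⁴.
T = (4.586×10⁹)^(1/4).

T ≈ 260 K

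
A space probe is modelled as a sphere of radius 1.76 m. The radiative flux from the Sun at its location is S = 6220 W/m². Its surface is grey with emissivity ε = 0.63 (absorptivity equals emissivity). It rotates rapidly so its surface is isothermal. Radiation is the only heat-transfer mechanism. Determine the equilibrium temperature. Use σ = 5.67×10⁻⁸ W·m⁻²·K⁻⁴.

At equilibrium, absorbed power = emitted power.
Absorbing cross-section = πr² = 9.731 m²; emitting surface = 4πr² = 38.93 m² (ratio 4).
εS·A_cross = εσ·A_surf·T⁴  ⇒  T⁴ = S/(4σ)   (ε cancels).
T⁴ = 6220/(4·5.67×10⁻⁸) = 2.743×10¹⁰ K⁴.
T = (2.743×10¹⁰)^(1/4).

T ≈ 407 K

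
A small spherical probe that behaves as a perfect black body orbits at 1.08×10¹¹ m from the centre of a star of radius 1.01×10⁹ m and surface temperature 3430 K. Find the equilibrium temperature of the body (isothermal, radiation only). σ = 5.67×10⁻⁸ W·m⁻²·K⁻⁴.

The star's surface emits σT_*⁴; at distance d the flux is S = σT_*⁴(R_*/d)².
S = 5.67×10⁻⁸·(3430)⁴·(1.01×10⁹/1.08×10¹¹)² = 686.4 W/m².
For an isothermal sphere T⁴ = (1−a)S/(4σ) = 3.026×10⁹ K⁴.

T ≈ 235 K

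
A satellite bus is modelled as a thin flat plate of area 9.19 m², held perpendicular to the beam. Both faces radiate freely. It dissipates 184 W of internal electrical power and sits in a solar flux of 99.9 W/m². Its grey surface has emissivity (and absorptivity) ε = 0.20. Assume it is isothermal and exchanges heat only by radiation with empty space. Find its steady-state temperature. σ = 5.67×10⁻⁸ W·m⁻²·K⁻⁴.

T ≈ 205 K

At steady state, absorbed solar power + internal power = radiated power.
Absorbed: α·S·A_cross = 0.20·99.9·9.190 = 183.6 W (cross-section A).
Total input = 183.6 + 184 = 367.6 W.
Radiated: εσ·A_surf·T⁴ with A_surf = 2A = 18.38 m².
T⁴ = 367.6/(0.20·5.67×10⁻⁸·18.38) = 1.764×10⁹ K⁴.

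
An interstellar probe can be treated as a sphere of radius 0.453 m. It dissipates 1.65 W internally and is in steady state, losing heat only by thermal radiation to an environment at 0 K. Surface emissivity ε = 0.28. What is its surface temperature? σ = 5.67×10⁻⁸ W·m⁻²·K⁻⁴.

T ≈ 79.7 K

Steady state: internal power = radiated power, P = εσA T⁴.
Radiating area A = 4πr² = 2.579 m².
T⁴ = P/(εσA) = 1.65/(0.28·5.67×10⁻⁸·2.579) = 4.030×10⁷ K⁴.
T = (4.030×10⁷)^(1/4).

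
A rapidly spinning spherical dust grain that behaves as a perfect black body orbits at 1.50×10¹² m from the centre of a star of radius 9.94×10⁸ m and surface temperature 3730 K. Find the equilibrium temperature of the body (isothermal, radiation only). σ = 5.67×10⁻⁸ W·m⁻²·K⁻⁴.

T ≈ 67.9 K

The star's surface emits σT_*⁴; at distance d the flux is S = σT_*⁴(R_*/d)².
S = 5.67×10⁻⁸·(3730)⁴·(9.94×10⁸/1.50×10¹²)² = 4.820 W/m².
For an isothermal sphere T⁴ = (1−a)S/(4σ) = 2.125×10⁷ K⁴.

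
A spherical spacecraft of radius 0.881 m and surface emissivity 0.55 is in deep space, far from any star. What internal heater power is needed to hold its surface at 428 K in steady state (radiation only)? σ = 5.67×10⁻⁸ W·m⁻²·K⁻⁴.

P = εσ·4πr²·T⁴.
4πr² = 9.754 m²; T⁴ = 3.356×10¹⁰ K⁴.
P = 0.55·5.67×10⁻⁸·9.754·3.356×10¹⁰.

P ≈ 10200 W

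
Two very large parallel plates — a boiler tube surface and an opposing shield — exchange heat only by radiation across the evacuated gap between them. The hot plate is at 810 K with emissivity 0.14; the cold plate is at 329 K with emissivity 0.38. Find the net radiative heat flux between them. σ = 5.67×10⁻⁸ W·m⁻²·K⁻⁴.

For two infinite grey parallel plates, q = σ(T₁⁴ − T₂⁴)/(1/ε₁ + 1/ε₂ − 1).
T₁⁴ − T₂⁴ = 4.305×10¹¹ − 1.172×10¹⁰ = 4.188×10¹¹ K⁴.
1/ε₁ + 1/ε₂ − 1 = 7.143 + 2.632 − 1 = 8.774.
q = 5.67×10⁻⁸ × 4.188×10¹¹ / 8.774.

q ≈ 2710 W/m²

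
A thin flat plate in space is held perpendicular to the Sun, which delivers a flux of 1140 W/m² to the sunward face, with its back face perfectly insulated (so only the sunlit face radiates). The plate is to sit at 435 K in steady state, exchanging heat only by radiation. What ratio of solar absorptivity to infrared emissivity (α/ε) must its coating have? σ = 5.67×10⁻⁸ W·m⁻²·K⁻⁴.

α/ε ≈ 1.78

Balance: αS·A = εσ·1A·T⁴ ⇒ α/ε = σT⁴/S.
α/ε = 5.67×10⁻⁸·(435)⁴/1140 = 5.67×10⁻⁸·3.581×10¹⁰/1140.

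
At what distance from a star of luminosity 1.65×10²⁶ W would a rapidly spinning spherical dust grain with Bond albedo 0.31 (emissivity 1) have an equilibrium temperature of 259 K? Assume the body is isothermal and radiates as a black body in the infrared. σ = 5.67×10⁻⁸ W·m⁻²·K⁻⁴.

d ≈ 9.42×10¹⁰ m

For an isothermal black-emitting sphere, (1−a)S·πr² = σ·4πr²·T⁴ ⇒ S = 4σT⁴/(1−a).
S = 4·5.67×10⁻⁸·(259)⁴/0.690 = 1479 W/m².
Flux falls as S = L/(4πd²), so d = √(L/(4πS)) = √(1.65×10²⁶/(4π·1479)).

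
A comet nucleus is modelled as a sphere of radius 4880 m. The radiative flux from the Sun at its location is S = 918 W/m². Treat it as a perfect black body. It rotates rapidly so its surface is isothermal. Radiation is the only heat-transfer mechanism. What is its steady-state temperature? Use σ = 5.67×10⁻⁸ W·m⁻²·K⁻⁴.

T ≈ 252 K

At equilibrium, absorbed power = emitted power.
Absorbing cross-section = πr² = 7.482×10⁷ m²; emitting surface = 4πr² = 2.993×10⁸ m² (ratio 4).
S·A_cross = εσ·A_surf·T⁴  ⇒  T⁴ = S/(4σ).
T⁴ = 1.00·918/(4·5.67×10⁻⁸) = 4.048×10⁹ K⁴.
T = (4.048×10⁹)^(1/4).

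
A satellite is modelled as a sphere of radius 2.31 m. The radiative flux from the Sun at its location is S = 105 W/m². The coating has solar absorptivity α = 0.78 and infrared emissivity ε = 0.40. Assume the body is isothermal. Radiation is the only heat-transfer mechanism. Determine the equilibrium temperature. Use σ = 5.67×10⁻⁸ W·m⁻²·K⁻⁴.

At equilibrium, absorbed power = emitted power.
Absorbing cross-section = πr² = 16.76 m²; emitting surface = 4πr² = 67.06 m² (ratio 4).
αS·A_cross = εσ·A_surf·T⁴  ⇒  T⁴ = αS/(ε·4σ).
T⁴ = 0.780·105/(0.40·4·5.67×10⁻⁸) = 9.028×10⁸ K⁴.
T = (9.028×10⁸)^(1/4).

T ≈ 173 K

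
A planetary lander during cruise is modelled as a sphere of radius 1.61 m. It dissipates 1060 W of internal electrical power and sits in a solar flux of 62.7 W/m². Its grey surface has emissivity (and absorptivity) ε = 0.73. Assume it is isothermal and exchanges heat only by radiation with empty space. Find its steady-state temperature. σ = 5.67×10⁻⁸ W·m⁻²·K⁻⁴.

T ≈ 181 K

At steady state, absorbed solar power + internal power = radiated power.
Absorbed: α·S·A_cross = 0.73·62.7·8.143 = 372.7 W (cross-section πr²).
Total input = 372.7 + 1060 = 1433 W.
Radiated: εσ·A_surf·T⁴ with A_surf = 4πr² = 32.57 m².
T⁴ = 1433/(0.73·5.67×10⁻⁸·32.57) = 1.063×10⁹ K⁴.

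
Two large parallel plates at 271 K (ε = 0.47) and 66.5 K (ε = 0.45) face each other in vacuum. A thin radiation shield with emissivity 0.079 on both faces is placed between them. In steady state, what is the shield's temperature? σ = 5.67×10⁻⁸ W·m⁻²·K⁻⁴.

In steady state the net flux on the hot side equals that on the cold side.
σ(T₁⁴−T_s⁴)/D₁ = σ(T_s⁴−T₂⁴)/D₂, with D₁ = 1/ε₁+1/ε_s−1 = 13.79, D₂ = 1/ε_s+1/ε₂−1 = 13.88.
Solve for T_s⁴: T_s⁴ = (D₂·T₁⁴ + D₁·T₂⁴)/(D₁+D₂) = 2.716×10⁹ K⁴.

T_s ≈ 228 K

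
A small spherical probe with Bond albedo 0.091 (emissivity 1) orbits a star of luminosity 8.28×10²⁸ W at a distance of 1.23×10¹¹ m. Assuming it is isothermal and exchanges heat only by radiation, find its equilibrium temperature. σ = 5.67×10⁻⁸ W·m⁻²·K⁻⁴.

First find the stellar flux at distance d: S = L/(4πd²) = 8.28×10²⁸/(4π·(1.23×10¹¹)²) = 4.355×10⁵ W/m².
For an isothermal sphere, absorbed (1−a)S·πr² = emitted σ·4πr²·T⁴, so T⁴ = (1−a)S/(4σ).
T⁴ = 0.909·4.355×10⁵/(4·5.67×10⁻⁸) = 1.746×10¹² K⁴.

T ≈ 1150 K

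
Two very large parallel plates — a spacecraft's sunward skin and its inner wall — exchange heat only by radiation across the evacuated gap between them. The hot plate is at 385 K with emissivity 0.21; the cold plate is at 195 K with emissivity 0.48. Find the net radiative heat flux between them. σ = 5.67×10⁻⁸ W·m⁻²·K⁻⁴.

For two infinite grey parallel plates, q = σ(T₁⁴ − T₂⁴)/(1/ε₁ + 1/ε₂ − 1).
T₁⁴ − T₂⁴ = 2.197×10¹⁰ − 1.446×10⁹ = 2.052×10¹⁰ K⁴.
1/ε₁ + 1/ε₂ − 1 = 4.762 + 2.083 − 1 = 5.845.
q = 5.67×10⁻⁸ × 2.052×10¹⁰ / 5.845.

q ≈ 199 W/m²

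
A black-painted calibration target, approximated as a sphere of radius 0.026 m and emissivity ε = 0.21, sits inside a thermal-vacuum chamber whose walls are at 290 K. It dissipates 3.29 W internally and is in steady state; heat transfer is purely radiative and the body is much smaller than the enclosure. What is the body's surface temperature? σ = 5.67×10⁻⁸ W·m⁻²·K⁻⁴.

For a small grey body in a large enclosure, net radiated power = εσA(T⁴ − T_w⁴).
Steady state: P = εσA(T⁴ − T_w⁴) with A = 4πr² = 0.008495 m².
T⁴ = P/(εσA) + T_w⁴ = 3.29/(0.21·5.67×10⁻⁸·0.008495) + (290)⁴
    = 3.253×10¹⁰ + 7.073×10⁹ = 3.960×10¹⁰ K⁴.

T ≈ 446 K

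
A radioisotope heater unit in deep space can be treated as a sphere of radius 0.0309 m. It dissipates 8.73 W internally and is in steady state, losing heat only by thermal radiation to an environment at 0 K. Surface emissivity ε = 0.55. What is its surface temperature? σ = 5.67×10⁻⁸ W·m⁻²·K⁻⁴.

T ≈ 391 K

Steady state: internal power = radiated power, P = εσA T⁴.
Radiating area A = 4πr² = 0.01200 m².
T⁴ = P/(εσA) = 8.73/(0.55·5.67×10⁻⁸·0.01200) = 2.333×10¹⁰ K⁴.
T = (2.333×10¹⁰)^(1/4).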